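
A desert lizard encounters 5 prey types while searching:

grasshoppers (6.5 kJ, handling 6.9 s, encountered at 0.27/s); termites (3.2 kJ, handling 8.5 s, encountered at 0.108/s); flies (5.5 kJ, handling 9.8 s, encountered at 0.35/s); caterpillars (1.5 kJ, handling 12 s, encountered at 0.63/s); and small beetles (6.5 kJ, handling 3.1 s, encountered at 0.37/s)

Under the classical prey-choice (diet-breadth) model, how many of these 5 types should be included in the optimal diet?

1

E/h in descending order: small beetles 2.1, grasshoppers 0.942, flies 0.561, termites 0.376, caterpillars 0.125 kJ/s. The optimal diet is the largest prefix of this list for which every included type satisfies E_i/h_i > R on the types above it.
Rate on top 1: 1.12. grasshoppers: 0.942 < 1.12 → exclude; stop.
Optimal diet: small beetles — 1 of 5 types.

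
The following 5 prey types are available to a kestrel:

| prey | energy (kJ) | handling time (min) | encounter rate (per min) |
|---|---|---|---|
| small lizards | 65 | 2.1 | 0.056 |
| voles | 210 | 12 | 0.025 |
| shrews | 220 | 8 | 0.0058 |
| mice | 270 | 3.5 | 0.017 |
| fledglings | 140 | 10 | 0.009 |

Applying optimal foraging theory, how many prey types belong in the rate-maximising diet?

5

Rank by E/h (kJ/min): mice 77.1, small lizards 31, shrews 27.5, voles 17.5, fledglings 14. Include each in turn until the next type's E/h falls below the running intake rate.
Rate on top 1: 4.332. small lizards: 31 > 4.332 → include.
Rate on top 2: 6.992. shrews: 27.5 > 6.992 → include.
Rate on top 3: 7.77. voles: 17.5 > 7.77 → include.
Rate on top 4: 9.686. fledglings: 14 > 9.686 → include.
Optimal diet: mice, small lizards, shrews, voles, fledglings — 5 of 5 types.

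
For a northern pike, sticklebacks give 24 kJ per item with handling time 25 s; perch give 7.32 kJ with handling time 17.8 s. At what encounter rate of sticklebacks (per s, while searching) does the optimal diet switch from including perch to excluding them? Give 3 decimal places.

Drop perch once their profitability E₂/h₂ falls below the rate achievable on sticklebacks alone: E₂/h₂ = λE₁/(1 + λh₁).
Solve for λ: λE₁h₂ = E₂(1 + λh₁) → λ(E₁h₂ − E₂h₁) = E₂ → λ = E₂/(E₁h₂ − E₂h₁).
λ = 7.32/(24×17.8 − 7.32×25) = 7.32/244.2 = 0.02998 per s.

0.030 per s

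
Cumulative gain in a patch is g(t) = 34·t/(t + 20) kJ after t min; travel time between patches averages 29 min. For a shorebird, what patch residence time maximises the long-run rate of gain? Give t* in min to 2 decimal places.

24.08 min

Optimal t* satisfies g'(t*) = g(t*)/(T + t*).
g'(t) = 34·20/(t + 20)². Setting 34·20/(t+20)² = 34t/[(t+20)(29+t)] gives 20(29+t) = t(t+20), so t² = 20×29 = 580.
t* = √580 = 24.08 min.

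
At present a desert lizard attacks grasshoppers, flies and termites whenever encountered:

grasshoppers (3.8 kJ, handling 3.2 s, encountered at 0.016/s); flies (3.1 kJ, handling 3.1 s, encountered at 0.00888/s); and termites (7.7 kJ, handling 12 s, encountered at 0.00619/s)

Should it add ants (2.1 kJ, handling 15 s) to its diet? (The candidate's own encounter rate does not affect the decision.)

Yes

On grasshoppers, flies and termites alone, R = ΣλE/(1+Σλh) = 0.136/1.153 = 0.1179 kJ/s.
ants: E/h = 2.1/15 = 0.14 kJ/s.
Since 0.14 > R, including ants increases the long-run rate.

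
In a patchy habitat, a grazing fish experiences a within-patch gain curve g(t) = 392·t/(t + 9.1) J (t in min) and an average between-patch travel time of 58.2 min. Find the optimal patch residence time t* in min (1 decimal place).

Maximise g(t)/(T+t): set derivative to zero → g'(t)(T+t) = g(t).
g'(t) = 392·9.1/(t + 9.1)². Setting 392·9.1/(t+9.1)² = 392t/[(t+9.1)(58.2+t)] gives 9.1(58.2+t) = t(t+9.1), so t² = 9.1×58.2 = 529.6.
t* = √529.6 = 23.01 min.

23.0 min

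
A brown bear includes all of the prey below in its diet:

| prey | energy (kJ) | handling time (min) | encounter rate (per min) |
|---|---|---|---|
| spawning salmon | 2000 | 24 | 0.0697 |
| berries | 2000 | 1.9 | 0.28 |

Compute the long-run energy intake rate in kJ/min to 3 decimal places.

218.235 kJ/min

Energy encountered per unit search time: 0.0697×2000 + 0.28×2000 = 699.4 kJ/min.
Handling time per unit search time: 0.0697×24 + 0.28×1.9 = 2.205.
Rate = 699.4/(1 + 2.205) = 218.2 kJ/min.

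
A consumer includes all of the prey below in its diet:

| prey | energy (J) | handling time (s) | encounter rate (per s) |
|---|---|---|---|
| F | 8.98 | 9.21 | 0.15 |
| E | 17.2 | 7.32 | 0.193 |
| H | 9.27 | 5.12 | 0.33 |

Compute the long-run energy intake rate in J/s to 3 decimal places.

1.409 J/s

Energy encountered per unit search time: 0.15×8.98 + 0.193×17.2 + 0.33×9.27 = 7.726 J/s.
Handling time per unit search time: 0.15×9.21 + 0.193×7.32 + 0.33×5.12 = 4.484.
Rate = 7.726/(1 + 4.484) = 1.409 J/s.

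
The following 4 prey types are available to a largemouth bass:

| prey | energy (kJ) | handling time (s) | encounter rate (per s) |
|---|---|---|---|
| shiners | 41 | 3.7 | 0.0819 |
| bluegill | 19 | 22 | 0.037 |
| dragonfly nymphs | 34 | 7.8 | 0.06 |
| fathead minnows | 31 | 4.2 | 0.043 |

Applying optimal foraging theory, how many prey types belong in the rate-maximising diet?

Rank by E/h (kJ/s): shiners 11.1, fathead minnows 7.38, dragonfly nymphs 4.36, bluegill 0.864. Include each in turn until the next type's E/h falls below the running intake rate.
Rate on top 1: 2.577. fathead minnows: 7.38 > 2.577 → include.
Rate on top 2: 3.162. dragonfly nymphs: 4.36 > 3.162 → include.
Rate on top 3: 3.449. bluegill: 0.864 < 3.449 → exclude; stop.
Optimal diet: shiners, fathead minnows, dragonfly nymphs — 3 of 4 types.

3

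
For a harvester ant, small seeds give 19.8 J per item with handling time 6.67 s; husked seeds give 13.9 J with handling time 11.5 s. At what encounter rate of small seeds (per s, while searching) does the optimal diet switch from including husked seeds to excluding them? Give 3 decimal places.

0.103 per s

Drop husked seeds once their profitability E₂/h₂ falls below the rate achievable on small seeds alone: E₂/h₂ = λE₁/(1 + λh₁).
Solve for λ: λE₁h₂ = E₂(1 + λh₁) → λ(E₁h₂ − E₂h₁) = E₂ → λ = E₂/(E₁h₂ − E₂h₁).
λ = 13.9/(19.8×11.5 − 13.9×6.67) = 13.9/135 = 0.103 per s.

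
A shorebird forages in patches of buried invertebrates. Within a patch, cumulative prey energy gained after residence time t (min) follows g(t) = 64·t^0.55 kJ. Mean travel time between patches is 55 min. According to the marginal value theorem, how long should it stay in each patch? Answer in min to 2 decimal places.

67.22 min

Maximise g(t)/(T+t): set derivative to zero → g'(t)(T+t) = g(t).
g'(t) = 0.55·64·t^-0.45. Setting 0.55·64·t^-0.45 = 64·t^0.55/(55+t) gives 0.55(55+t) = t, so 0.45·t = 0.55×55.
t* = 0.55×55/0.45 = 67.22 min.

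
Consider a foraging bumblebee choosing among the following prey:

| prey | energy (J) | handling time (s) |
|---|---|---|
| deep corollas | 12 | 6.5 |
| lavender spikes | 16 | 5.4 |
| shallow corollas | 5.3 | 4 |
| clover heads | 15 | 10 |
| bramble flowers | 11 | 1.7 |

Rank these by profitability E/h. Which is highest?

bramble flowers

Profitability E/h (J/s): deep corollas = 12/6.5 = 1.85, lavender spikes = 16/5.4 = 2.96, shallow corollas = 5.3/4 = 1.32, clover heads = 15/10 = 1.5, bramble flowers = 11/1.7 = 6.47.
Ranked: bramble flowers > lavender spikes > deep corollas > clover heads > shallow corollas.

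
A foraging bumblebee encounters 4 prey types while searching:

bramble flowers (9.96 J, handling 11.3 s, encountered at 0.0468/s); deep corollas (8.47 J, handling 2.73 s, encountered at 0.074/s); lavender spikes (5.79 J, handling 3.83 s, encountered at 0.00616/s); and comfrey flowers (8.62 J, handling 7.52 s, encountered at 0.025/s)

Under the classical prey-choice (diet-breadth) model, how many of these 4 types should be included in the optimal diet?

Profitabilities (E/h, J/s): deep corollas 3.1, lavender spikes 1.51, comfrey flowers 1.15, bramble flowers 0.881. Add prey in this order while the next type's profitability exceeds the intake rate on those already taken.
Rate on top 1: 0.5214. lavender spikes: 1.51 > 0.5214 → include.
Rate on top 2: 0.5405. comfrey flowers: 1.15 > 0.5405 → include.
Rate on top 3: 0.6211. bramble flowers: 0.881 > 0.6211 → include.
Optimal diet: deep corollas, lavender spikes, comfrey flowers, bramble flowers — 4 of 4 types.

4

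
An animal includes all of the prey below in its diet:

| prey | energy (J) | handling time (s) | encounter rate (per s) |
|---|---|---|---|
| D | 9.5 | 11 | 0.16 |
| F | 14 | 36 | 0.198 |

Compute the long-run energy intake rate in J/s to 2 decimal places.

0.43 J/s

R = Σλ_iE_i / (1 + Σλ_ih_i)
Numerator: 0.16×9.5 + 0.198×14 = 4.292
Denominator: 1 + 0.16×11 + 0.198×36 = 9.888
R = 4.292/9.888 = 0.4341 J/s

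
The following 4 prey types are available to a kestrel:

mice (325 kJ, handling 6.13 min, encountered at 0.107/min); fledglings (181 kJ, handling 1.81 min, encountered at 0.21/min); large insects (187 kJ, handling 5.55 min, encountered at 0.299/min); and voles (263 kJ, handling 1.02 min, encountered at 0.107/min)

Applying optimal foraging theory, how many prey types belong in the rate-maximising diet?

E/h in descending order: voles 258, fledglings 100, mice 53, large insects 33.7 kJ/min. The optimal diet is the largest prefix of this list for which every included type satisfies E_i/h_i > R on the types above it.
Rate on top 1: 25.37. fledglings: 100 > 25.37 → include.
Rate on top 2: 44.42. mice: 53 > 44.42 → include.
Rate on top 3: 47.05. large insects: 33.7 < 47.05 → exclude; stop.
Optimal diet: voles, fledglings, mice — 3 of 4 types.

3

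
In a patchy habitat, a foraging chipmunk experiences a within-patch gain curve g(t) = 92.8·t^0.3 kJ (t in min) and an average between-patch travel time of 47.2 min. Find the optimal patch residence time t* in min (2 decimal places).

By the marginal value theorem, leave when the instantaneous gain rate g'(t) equals the habitat-wide average g(t)/(T + t).
g'(t) = 0.3·92.8·t^-0.7. Setting 0.3·92.8·t^-0.7 = 92.8·t^0.3/(47.2+t) gives 0.3(47.2+t) = t, so 0.70·t = 0.3×47.2.
t* = 0.3×47.2/0.70 = 20.23 min.

20.23 min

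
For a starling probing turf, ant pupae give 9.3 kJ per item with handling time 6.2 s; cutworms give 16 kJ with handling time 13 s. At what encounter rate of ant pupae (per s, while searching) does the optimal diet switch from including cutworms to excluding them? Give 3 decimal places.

0.737 per s

Drop cutworms once their profitability E₂/h₂ falls below the rate achievable on ant pupae alone: E₂/h₂ = λE₁/(1 + λh₁).
Solve for λ: λE₁h₂ = E₂(1 + λh₁) → λ(E₁h₂ − E₂h₁) = E₂ → λ = E₂/(E₁h₂ − E₂h₁).
λ = 16/(9.3×13 − 16×6.2) = 16/21.7 = 0.7373 per s.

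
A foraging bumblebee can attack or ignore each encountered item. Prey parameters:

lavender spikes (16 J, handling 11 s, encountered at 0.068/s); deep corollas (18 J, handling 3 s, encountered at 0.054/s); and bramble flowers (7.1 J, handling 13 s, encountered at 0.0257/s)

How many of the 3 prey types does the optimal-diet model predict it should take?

2

Rank by E/h (J/s): deep corollas 6, lavender spikes 1.45, bramble flowers 0.546. Include each in turn until the next type's E/h falls below the running intake rate.
Rate on top 1: 0.8365. lavender spikes: 1.45 > 0.8365 → include.
Rate on top 2: 1.079. bramble flowers: 0.546 < 1.079 → exclude; stop.
Optimal diet: deep corollas, lavender spikes — 2 of 3 types.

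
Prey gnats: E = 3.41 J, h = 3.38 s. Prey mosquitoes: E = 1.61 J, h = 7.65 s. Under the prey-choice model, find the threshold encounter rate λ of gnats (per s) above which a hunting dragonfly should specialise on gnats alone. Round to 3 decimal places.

Drop mosquitoes once their profitability E₂/h₂ falls below the rate achievable on gnats alone: E₂/h₂ = λE₁/(1 + λh₁).
Solve for λ: λE₁h₂ = E₂(1 + λh₁) → λ(E₁h₂ − E₂h₁) = E₂ → λ = E₂/(E₁h₂ − E₂h₁).
λ = 1.61/(3.41×7.65 − 1.61×3.38) = 1.61/20.64 = 0.07799 per s.

0.078 per s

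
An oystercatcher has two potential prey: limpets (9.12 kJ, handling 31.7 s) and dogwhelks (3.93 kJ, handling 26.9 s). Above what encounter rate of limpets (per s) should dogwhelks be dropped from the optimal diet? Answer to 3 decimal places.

At the threshold, the rate on limpets alone equals the profitability of dogwhelks: λ·9.12/(1 + λ·31.7) = 3.93/26.9 = 0.1461.
Rearranging, λ(9.12 − 0.1461×31.7) = 0.1461, so λ = 0.1461/4.489 = 0.03255 per s.

0.033 per s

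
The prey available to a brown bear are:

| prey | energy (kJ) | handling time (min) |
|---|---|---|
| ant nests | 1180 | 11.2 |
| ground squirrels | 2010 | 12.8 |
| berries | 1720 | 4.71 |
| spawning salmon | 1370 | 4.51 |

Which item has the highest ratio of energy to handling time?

berries

In descending order of E/h:
berries: 1720/4.71 = 365 kJ/min
spawning salmon: 1370/4.51 = 304 kJ/min
ground squirrels: 2010/12.8 = 157 kJ/min
ant nests: 1180/11.2 = 105 kJ/min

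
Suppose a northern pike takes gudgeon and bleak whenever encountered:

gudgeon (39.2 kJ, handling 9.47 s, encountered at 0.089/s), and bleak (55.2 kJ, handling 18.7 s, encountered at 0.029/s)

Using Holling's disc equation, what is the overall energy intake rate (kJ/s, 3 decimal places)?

2.134 kJ/s

Energy encountered per unit search time: 0.089×39.2 + 0.029×55.2 = 5.09 kJ/s.
Handling time per unit search time: 0.089×9.47 + 0.029×18.7 = 1.385.
Rate = 5.09/(1 + 1.385) = 2.134 kJ/s.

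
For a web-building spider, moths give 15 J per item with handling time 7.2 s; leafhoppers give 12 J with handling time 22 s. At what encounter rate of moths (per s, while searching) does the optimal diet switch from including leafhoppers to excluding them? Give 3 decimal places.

0.049 per s

Drop leafhoppers once their profitability E₂/h₂ falls below the rate achievable on moths alone: E₂/h₂ = λE₁/(1 + λh₁).
Solve for λ: λE₁h₂ = E₂(1 + λh₁) → λ(E₁h₂ − E₂h₁) = E₂ → λ = E₂/(E₁h₂ − E₂h₁).
λ = 12/(15×22 − 12×7.2) = 12/243.6 = 0.04926 per s.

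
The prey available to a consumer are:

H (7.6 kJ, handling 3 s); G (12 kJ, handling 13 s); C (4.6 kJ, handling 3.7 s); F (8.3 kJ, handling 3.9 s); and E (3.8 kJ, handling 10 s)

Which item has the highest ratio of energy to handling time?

H

Profitability E/h (kJ/s): H = 7.6/3 = 2.53, G = 12/13 = 0.923, C = 4.6/3.7 = 1.24, F = 8.3/3.9 = 2.13, E = 3.8/10 = 0.38.
Ranked: H > F > C > G > E.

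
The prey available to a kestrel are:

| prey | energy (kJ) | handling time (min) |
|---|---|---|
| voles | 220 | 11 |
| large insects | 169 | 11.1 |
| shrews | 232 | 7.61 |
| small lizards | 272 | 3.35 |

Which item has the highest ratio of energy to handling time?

In descending order of E/h:
small lizards: 272/3.35 = 81.2 kJ/min
shrews: 232/7.61 = 30.5 kJ/min
voles: 220/11 = 20 kJ/min
large insects: 169/11.1 = 15.2 kJ/min

small lizards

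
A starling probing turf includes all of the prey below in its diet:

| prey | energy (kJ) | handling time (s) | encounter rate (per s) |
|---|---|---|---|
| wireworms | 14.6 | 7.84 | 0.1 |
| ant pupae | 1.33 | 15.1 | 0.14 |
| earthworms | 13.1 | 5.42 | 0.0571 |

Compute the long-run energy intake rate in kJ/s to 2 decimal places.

Energy encountered per unit search time: 0.1×14.6 + 0.14×1.33 + 0.0571×13.1 = 2.394 kJ/s.
Handling time per unit search time: 0.1×7.84 + 0.14×15.1 + 0.0571×5.42 = 3.207.
Rate = 2.394/(1 + 3.207) = 0.569 kJ/s.

0.57 kJ/s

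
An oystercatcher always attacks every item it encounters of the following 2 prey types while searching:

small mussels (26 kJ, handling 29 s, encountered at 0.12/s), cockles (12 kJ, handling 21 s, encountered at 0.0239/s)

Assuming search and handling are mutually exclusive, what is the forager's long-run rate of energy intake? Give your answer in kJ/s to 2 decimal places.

0.68 kJ/s

R = Σλ_iE_i / (1 + Σλ_ih_i)
Numerator: 0.12×26 + 0.0239×12 = 3.407
Denominator: 1 + 0.12×29 + 0.0239×21 = 4.982
R = 3.407/4.982 = 0.6838 kJ/s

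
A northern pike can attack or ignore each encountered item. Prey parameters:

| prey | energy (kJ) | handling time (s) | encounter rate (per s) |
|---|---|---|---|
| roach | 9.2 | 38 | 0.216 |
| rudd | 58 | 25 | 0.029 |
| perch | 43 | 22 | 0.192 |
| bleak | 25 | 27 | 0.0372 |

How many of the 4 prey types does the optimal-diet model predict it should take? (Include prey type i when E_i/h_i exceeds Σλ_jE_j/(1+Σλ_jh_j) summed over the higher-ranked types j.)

Profitabilities (E/h, kJ/s): rudd 2.32, perch 1.95, bleak 0.926, roach 0.242. Add prey in this order while the next type's profitability exceeds the intake rate on those already taken.
Rate on top 1: 0.9751. perch: 1.95 > 0.9751 → include.
Rate on top 2: 1.671. bleak: 0.926 < 1.671 → exclude; stop.
Optimal diet: rudd, perch — 2 of 4 types.

2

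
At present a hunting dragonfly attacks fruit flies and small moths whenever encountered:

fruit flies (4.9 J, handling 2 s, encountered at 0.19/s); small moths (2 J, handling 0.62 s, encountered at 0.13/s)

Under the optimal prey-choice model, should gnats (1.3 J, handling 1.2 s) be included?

Intake rate on the current diet: R = (0.19×4.9 + 0.13×2) / (1 + 0.19×2 + 0.13×0.62) = 1.191/1.461 = 0.8154 J/s.
Profitability of gnats: 1.3/1.2 = 1.083 J/s.
1.083 > 0.8154, so adding gnats raises the average — include it.

Yes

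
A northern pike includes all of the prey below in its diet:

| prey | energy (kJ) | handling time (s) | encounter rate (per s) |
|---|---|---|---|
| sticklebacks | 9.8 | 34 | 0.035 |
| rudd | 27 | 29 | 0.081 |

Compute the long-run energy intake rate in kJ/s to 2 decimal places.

R = Σλ_iE_i / (1 + Σλ_ih_i)
Numerator: 0.035×9.8 + 0.081×27 = 2.53
Denominator: 1 + 0.035×34 + 0.081×29 = 4.539
R = 2.53/4.539 = 0.5574 kJ/s

0.56 kJ/s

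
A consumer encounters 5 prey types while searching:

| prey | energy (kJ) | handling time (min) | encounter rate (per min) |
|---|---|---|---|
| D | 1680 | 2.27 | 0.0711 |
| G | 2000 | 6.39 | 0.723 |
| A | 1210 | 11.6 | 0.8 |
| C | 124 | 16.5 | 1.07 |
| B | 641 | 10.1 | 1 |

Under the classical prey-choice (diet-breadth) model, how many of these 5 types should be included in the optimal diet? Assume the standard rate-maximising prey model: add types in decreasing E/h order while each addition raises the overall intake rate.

2

Profitabilities (E/h, kJ/min): D 740, G 313, A 104, B 63.5, C 7.52. Add prey in this order while the next type's profitability exceeds the intake rate on those already taken.
Rate on top 1: 102.8. G: 313 > 102.8 → include.
Rate on top 2: 270.8. A: 104 < 270.8 → exclude; stop.
Optimal diet: D, G — 2 of 5 types.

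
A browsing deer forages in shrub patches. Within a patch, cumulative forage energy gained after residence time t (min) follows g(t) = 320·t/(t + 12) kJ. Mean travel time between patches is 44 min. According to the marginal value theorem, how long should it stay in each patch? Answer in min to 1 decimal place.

23.0 min

Maximise g(t)/(T+t): set derivative to zero → g'(t)(T+t) = g(t).
g'(t) = 320·12/(t + 12)². Setting 320·12/(t+12)² = 320t/[(t+12)(44+t)] gives 12(44+t) = t(t+12), so t² = 12×44 = 528.
t* = √528 = 22.98 min.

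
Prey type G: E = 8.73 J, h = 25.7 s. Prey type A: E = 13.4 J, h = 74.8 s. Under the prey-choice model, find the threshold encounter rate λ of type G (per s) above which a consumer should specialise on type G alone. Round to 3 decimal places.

At the threshold, the rate on type G alone equals the profitability of type A: λ·8.73/(1 + λ·25.7) = 13.4/74.8 = 0.1791.
Rearranging, λ(8.73 − 0.1791×25.7) = 0.1791, so λ = 0.1791/4.126 = 0.04342 per s.

0.043 per s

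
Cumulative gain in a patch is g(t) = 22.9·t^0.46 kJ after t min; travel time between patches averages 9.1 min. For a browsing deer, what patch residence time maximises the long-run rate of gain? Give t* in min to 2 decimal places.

Maximise g(t)/(T+t): set derivative to zero → g'(t)(T+t) = g(t).
g'(t) = 0.46·22.9·t^-0.54. Setting 0.46·22.9·t^-0.54 = 22.9·t^0.46/(9.1+t) gives 0.46(9.1+t) = t, so 0.54·t = 0.46×9.1.
t* = 0.46×9.1/0.54 = 7.752 min.

7.75 min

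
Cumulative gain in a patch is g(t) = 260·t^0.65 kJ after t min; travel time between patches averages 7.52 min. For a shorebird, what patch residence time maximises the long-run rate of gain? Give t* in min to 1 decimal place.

14.0 min

Maximise g(t)/(T+t): set derivative to zero → g'(t)(T+t) = g(t).
g'(t) = 0.65·260·t^-0.35. Setting 0.65·260·t^-0.35 = 260·t^0.65/(7.52+t) gives 0.65(7.52+t) = t, so 0.35·t = 0.65×7.52.
t* = 0.65×7.52/0.35 = 13.97 min.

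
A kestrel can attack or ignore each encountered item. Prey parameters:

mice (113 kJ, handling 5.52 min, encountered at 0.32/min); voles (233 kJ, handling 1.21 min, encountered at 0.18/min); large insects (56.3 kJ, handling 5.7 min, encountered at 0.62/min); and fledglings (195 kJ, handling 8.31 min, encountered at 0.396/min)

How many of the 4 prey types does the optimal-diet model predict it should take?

1

E/h in descending order: voles 193, fledglings 23.5, mice 20.5, large insects 9.88 kJ/min. The optimal diet is the largest prefix of this list for which every included type satisfies E_i/h_i > R on the types above it.
Rate on top 1: 34.44. fledglings: 23.5 < 34.44 → exclude; stop.
Optimal diet: voles — 1 of 4 types.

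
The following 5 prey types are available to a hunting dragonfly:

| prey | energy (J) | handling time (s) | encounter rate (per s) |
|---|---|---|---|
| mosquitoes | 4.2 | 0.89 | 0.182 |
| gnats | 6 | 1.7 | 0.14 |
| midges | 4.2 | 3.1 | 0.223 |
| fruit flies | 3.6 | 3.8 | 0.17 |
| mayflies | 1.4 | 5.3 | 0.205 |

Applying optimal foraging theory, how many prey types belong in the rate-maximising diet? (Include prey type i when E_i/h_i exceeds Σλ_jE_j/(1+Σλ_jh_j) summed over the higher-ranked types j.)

Profitabilities (E/h, J/s): mosquitoes 4.72, gnats 3.53, midges 1.35, fruit flies 0.947, mayflies 0.264. Add prey in this order while the next type's profitability exceeds the intake rate on those already taken.
Rate on top 1: 0.6578. gnats: 3.53 > 0.6578 → include.
Rate on top 2: 1.146. midges: 1.35 > 1.146 → include.
Rate on top 3: 1.215. fruit flies: 0.947 < 1.215 → exclude; stop.
Optimal diet: mosquitoes, gnats, midges — 3 of 5 types.

3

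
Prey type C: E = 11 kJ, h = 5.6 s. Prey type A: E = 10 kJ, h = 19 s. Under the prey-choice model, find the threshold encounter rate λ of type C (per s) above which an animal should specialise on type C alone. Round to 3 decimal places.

0.065 per s

Drop type A once their profitability E₂/h₂ falls below the rate achievable on type C alone: E₂/h₂ = λE₁/(1 + λh₁).
Solve for λ: λE₁h₂ = E₂(1 + λh₁) → λ(E₁h₂ − E₂h₁) = E₂ → λ = E₂/(E₁h₂ − E₂h₁).
λ = 10/(11×19 − 10×5.6) = 10/153 = 0.06536 per s.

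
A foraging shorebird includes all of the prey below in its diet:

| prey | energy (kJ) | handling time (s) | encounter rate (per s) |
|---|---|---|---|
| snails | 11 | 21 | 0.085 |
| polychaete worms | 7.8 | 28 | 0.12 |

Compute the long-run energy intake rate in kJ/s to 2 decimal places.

0.30 kJ/s

Energy encountered per unit search time: 0.085×11 + 0.12×7.8 = 1.871 kJ/s.
Handling time per unit search time: 0.085×21 + 0.12×28 = 5.145.
Rate = 1.871/(1 + 5.145) = 0.3045 kJ/s.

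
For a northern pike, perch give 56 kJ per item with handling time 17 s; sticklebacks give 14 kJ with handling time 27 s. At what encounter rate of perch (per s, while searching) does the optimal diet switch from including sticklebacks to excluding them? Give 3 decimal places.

The zero-one rule: include sticklebacks iff E₂/h₂ > λE₁/(1+λh₁). Equality gives the switch point.
λE₁h₂ = E₂ + λE₂h₁ ⇒ λ = E₂/(E₁h₂ − E₂h₁) = 14/(1512 − 238) = 0.01099 per s.

0.011 per s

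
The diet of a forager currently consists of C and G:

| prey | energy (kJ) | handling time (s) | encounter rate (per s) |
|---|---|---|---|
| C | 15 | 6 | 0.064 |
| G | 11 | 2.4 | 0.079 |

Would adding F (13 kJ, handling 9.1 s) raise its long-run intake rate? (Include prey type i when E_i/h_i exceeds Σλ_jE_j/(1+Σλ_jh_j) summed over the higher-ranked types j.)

Yes

Current rate: (0.064×15 + 0.079×11)/(1 + 0.064×6 + 0.079×2.4) = 1.162 kJ/s.
Profitability of F: 13/9.1 = 1.429 kJ/s.
Since 1.429 > R, including F increases the long-run rate.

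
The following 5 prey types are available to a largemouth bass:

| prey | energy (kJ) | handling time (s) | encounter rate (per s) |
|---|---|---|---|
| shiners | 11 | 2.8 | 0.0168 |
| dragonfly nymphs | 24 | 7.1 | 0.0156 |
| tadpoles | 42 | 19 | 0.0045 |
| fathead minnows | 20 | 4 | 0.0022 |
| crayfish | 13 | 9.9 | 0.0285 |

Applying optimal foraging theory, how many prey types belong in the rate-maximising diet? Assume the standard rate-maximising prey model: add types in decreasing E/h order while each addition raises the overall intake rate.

Profitabilities (E/h, kJ/s): fathead minnows 5, shiners 3.93, dragonfly nymphs 3.38, tadpoles 2.21, crayfish 1.31. Add prey in this order while the next type's profitability exceeds the intake rate on those already taken.
Rate on top 1: 0.04362. shiners: 3.93 > 0.04362 → include.
Rate on top 2: 0.2167. dragonfly nymphs: 3.38 > 0.2167 → include.
Rate on top 3: 0.5171. tadpoles: 2.21 > 0.5171 → include.
Rate on top 4: 0.6327. crayfish: 1.31 > 0.6327 → include.
Optimal diet: fathead minnows, shiners, dragonfly nymphs, tadpoles, crayfish — 5 of 5 types.

5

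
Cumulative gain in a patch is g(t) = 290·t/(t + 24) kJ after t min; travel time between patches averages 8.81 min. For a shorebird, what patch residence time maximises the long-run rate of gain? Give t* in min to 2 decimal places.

14.54 min

By the marginal value theorem, leave when the instantaneous gain rate g'(t) equals the habitat-wide average g(t)/(T + t).
g'(t) = 290·24/(t + 24)². Setting 290·24/(t+24)² = 290t/[(t+24)(8.81+t)] gives 24(8.81+t) = t(t+24), so t² = 24×8.81 = 211.4.
t* = √211.4 = 14.54 min.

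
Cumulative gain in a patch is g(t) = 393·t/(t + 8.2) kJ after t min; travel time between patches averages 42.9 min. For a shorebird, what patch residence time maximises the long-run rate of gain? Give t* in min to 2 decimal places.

By the marginal value theorem, leave when the instantaneous gain rate g'(t) equals the habitat-wide average g(t)/(T + t).
g'(t) = 393·8.2/(t + 8.2)². Setting 393·8.2/(t+8.2)² = 393t/[(t+8.2)(42.9+t)] gives 8.2(42.9+t) = t(t+8.2), so t² = 8.2×42.9 = 351.8.
t* = √351.8 = 18.76 min.

18.76 min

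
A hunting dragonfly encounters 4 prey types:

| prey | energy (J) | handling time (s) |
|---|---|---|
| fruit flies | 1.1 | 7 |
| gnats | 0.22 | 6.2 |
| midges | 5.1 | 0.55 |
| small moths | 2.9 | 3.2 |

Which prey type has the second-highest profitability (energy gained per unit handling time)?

In descending order of E/h:
midges: 5.1/0.55 = 9.27 J/s
small moths: 2.9/3.2 = 0.906 J/s
fruit flies: 1.1/7 = 0.157 J/s
gnats: 0.22/6.2 = 0.0355 J/s

small moths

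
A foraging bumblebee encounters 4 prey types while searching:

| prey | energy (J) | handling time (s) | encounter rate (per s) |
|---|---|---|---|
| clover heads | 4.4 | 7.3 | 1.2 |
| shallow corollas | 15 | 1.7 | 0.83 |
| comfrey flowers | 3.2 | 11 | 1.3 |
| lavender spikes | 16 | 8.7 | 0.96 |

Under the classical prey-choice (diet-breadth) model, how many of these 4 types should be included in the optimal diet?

1

E/h in descending order: shallow corollas 8.82, lavender spikes 1.84, clover heads 0.603, comfrey flowers 0.291 J/s. The optimal diet is the largest prefix of this list for which every included type satisfies E_i/h_i > R on the types above it.
Rate on top 1: 5.164. lavender spikes: 1.84 < 5.164 → exclude; stop.
Optimal diet: shallow corollas — 1 of 4 types.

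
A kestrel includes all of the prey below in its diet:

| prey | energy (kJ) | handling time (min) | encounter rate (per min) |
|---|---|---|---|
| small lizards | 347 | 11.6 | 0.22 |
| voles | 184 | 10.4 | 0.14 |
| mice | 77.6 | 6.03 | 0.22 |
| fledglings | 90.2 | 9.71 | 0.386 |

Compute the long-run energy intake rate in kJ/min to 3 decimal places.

15.273 kJ/min

R = (0.22×347 + 0.14×184 + 0.22×77.6 + 0.386×90.2) / (1 + 0.22×11.6 + 0.14×10.4 + 0.22×6.03 + 0.386×9.71) = 154/10.08 = 15.27 kJ/min.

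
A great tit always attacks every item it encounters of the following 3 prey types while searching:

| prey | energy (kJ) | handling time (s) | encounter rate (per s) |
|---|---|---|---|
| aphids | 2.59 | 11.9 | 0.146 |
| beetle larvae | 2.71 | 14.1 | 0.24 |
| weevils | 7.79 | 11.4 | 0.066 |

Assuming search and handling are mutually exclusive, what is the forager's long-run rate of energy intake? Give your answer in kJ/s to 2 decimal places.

0.22 kJ/s

Energy encountered per unit search time: 0.146×2.59 + 0.24×2.71 + 0.066×7.79 = 1.543 kJ/s.
Handling time per unit search time: 0.146×11.9 + 0.24×14.1 + 0.066×11.4 = 5.874.
Rate = 1.543/(1 + 5.874) = 0.2244 kJ/s.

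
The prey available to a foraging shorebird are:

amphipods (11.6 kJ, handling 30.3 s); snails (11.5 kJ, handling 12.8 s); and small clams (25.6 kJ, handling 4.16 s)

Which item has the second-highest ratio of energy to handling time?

In descending order of E/h:
small clams: 25.6/4.16 = 6.15 kJ/s
snails: 11.5/12.8 = 0.898 kJ/s
amphipods: 11.6/30.3 = 0.383 kJ/s

snails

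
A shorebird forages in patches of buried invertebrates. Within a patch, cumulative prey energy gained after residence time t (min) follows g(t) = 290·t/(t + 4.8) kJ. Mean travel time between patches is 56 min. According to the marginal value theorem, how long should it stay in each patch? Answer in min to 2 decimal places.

16.40 min

Optimal t* satisfies g'(t*) = g(t*)/(T + t*).
g'(t) = 290·4.8/(t + 4.8)². Setting 290·4.8/(t+4.8)² = 290t/[(t+4.8)(56+t)] gives 4.8(56+t) = t(t+4.8), so t² = 4.8×56 = 268.8.
t* = √268.8 = 16.4 min.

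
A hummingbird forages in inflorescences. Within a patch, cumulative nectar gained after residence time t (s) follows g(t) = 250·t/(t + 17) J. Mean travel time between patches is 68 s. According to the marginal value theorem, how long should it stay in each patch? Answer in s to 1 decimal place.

Maximise g(t)/(T+t): set derivative to zero → g'(t)(T+t) = g(t).
g'(t) = 250·17/(t + 17)². Setting 250·17/(t+17)² = 250t/[(t+17)(68+t)] gives 17(68+t) = t(t+17), so t² = 17×68 = 1156.
t* = √1156 = 34 s.

34.0 s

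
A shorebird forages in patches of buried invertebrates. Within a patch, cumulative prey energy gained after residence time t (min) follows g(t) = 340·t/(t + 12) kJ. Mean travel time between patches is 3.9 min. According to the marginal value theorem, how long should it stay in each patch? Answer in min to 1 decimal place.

By the marginal value theorem, leave when the instantaneous gain rate g'(t) equals the habitat-wide average g(t)/(T + t).
g'(t) = 340·12/(t + 12)². Setting 340·12/(t+12)² = 340t/[(t+12)(3.9+t)] gives 12(3.9+t) = t(t+12), so t² = 12×3.9 = 46.8.
t* = √46.8 = 6.841 min.

6.8 min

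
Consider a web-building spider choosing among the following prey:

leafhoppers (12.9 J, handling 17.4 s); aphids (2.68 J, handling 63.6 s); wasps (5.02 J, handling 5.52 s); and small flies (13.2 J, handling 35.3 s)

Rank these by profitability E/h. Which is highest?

Profitability E/h (J/s): leafhoppers = 12.9/17.4 = 0.741, aphids = 2.68/63.6 = 0.0421, wasps = 5.02/5.52 = 0.909, small flies = 13.2/35.3 = 0.374.
Ranked: wasps > leafhoppers > small flies > aphids.

wasps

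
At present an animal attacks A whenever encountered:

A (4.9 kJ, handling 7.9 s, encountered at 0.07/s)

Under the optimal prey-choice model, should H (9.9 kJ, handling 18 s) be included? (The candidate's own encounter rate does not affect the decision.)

Yes

On A alone, R = ΣλE/(1+Σλh) = 0.343/1.553 = 0.2209 kJ/s.
H: E/h = 9.9/18 = 0.55 kJ/s.
Since 0.55 > R, including H increases the long-run rate.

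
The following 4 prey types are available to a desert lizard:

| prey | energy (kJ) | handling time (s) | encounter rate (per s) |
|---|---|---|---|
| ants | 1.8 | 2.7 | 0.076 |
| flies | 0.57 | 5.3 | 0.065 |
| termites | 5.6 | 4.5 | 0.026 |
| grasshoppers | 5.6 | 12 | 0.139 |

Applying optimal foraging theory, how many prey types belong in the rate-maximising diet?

3

Rank by E/h (kJ/s): termites 1.24, ants 0.667, grasshoppers 0.467, flies 0.108. Include each in turn until the next type's E/h falls below the running intake rate.
Rate on top 1: 0.1303. ants: 0.667 > 0.1303 → include.
Rate on top 2: 0.2136. grasshoppers: 0.467 > 0.2136 → include.
Rate on top 3: 0.3548. flies: 0.108 < 0.3548 → exclude; stop.
Optimal diet: termites, ants, grasshoppers — 3 of 4 types.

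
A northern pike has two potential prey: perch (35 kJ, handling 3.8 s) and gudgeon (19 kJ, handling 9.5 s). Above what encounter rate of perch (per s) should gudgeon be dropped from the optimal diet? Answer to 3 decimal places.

0.073 per s

At the threshold, the rate on perch alone equals the profitability of gudgeon: λ·35/(1 + λ·3.8) = 19/9.5 = 2.
Rearranging, λ(35 − 2×3.8) = 2, so λ = 2/27.4 = 0.07299 per s.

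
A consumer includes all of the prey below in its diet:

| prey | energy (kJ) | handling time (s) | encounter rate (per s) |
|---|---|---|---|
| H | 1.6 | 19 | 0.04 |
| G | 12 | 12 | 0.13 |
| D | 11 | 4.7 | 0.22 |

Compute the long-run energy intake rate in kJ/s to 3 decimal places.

0.929 kJ/s

Energy encountered per unit search time: 0.04×1.6 + 0.13×12 + 0.22×11 = 4.044 kJ/s.
Handling time per unit search time: 0.04×19 + 0.13×12 + 0.22×4.7 = 3.354.
Rate = 4.044/(1 + 3.354) = 0.9288 kJ/s.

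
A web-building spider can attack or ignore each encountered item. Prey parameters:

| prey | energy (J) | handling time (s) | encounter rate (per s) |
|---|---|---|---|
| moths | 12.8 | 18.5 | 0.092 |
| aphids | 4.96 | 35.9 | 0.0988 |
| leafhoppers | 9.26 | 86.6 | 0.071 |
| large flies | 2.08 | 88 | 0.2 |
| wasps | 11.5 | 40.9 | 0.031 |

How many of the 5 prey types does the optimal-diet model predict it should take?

Rank by E/h (J/s): moths 0.692, wasps 0.281, aphids 0.138, leafhoppers 0.107, large flies 0.0236. Include each in turn until the next type's E/h falls below the running intake rate.
Rate on top 1: 0.4358. wasps: 0.281 < 0.4358 → exclude; stop.
Optimal diet: moths — 1 of 5 types.

1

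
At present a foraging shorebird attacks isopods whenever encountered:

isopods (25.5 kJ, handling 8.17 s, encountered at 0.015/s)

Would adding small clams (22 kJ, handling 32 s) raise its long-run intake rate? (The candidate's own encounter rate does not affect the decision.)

Yes

Intake rate on the current diet: R = (0.015×25.5) / (1 + 0.015×8.17) = 0.3825/1.123 = 0.3407 kJ/s.
small clams: E/h = 22/32 = 0.6875 kJ/s.
Since 0.6875 > R, including small clams increases the long-run rate.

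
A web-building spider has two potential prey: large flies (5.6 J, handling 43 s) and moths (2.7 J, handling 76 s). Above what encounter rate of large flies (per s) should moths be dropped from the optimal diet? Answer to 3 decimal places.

0.009 per s

Drop moths once their profitability E₂/h₂ falls below the rate achievable on large flies alone: E₂/h₂ = λE₁/(1 + λh₁).
Solve for λ: λE₁h₂ = E₂(1 + λh₁) → λ(E₁h₂ − E₂h₁) = E₂ → λ = E₂/(E₁h₂ − E₂h₁).
λ = 2.7/(5.6×76 − 2.7×43) = 2.7/309.5 = 0.008724 per s.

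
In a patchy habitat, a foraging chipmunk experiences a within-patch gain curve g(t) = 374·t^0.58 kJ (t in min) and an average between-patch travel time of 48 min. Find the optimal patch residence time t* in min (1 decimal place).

66.3 min

Optimal t* satisfies g'(t*) = g(t*)/(T + t*).
g'(t) = 0.58·374·t^-0.42. Setting 0.58·374·t^-0.42 = 374·t^0.58/(48+t) gives 0.58(48+t) = t, so 0.42·t = 0.58×48.
t* = 0.58×48/0.42 = 66.29 min.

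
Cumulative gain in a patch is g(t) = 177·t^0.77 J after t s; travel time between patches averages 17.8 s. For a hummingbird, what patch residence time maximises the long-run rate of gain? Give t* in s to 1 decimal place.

59.6 s

By the marginal value theorem, leave when the instantaneous gain rate g'(t) equals the habitat-wide average g(t)/(T + t).
g'(t) = 0.77·177·t^-0.23. Setting 0.77·177·t^-0.23 = 177·t^0.77/(17.8+t) gives 0.77(17.8+t) = t, so 0.23·t = 0.77×17.8.
t* = 0.77×17.8/0.23 = 59.59 s.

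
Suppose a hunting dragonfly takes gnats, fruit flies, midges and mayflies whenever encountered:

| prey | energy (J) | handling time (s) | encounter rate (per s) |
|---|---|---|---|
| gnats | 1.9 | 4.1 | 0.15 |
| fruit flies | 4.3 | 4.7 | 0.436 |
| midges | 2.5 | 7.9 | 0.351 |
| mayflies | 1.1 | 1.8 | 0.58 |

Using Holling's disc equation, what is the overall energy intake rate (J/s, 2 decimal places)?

R = Σλ_iE_i / (1 + Σλ_ih_i)
Numerator: 0.15×1.9 + 0.436×4.3 + 0.351×2.5 + 0.58×1.1 = 3.675
Denominator: 1 + 0.15×4.1 + 0.436×4.7 + 0.351×7.9 + 0.58×1.8 = 7.481
R = 3.675/7.481 = 0.4913 J/s

0.49 J/s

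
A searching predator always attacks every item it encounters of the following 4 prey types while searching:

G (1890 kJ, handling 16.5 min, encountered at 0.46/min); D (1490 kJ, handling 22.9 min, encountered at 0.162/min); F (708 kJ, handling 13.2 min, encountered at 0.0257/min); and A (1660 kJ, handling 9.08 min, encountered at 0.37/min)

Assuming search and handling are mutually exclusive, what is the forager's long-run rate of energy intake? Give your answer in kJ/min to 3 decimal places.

R = Σλ_iE_i / (1 + Σλ_ih_i)
Numerator: 0.46×1890 + 0.162×1490 + 0.0257×708 + 0.37×1660 = 1743
Denominator: 1 + 0.46×16.5 + 0.162×22.9 + 0.0257×13.2 + 0.37×9.08 = 16
R = 1743/16 = 109 kJ/min

108.958 kJ/min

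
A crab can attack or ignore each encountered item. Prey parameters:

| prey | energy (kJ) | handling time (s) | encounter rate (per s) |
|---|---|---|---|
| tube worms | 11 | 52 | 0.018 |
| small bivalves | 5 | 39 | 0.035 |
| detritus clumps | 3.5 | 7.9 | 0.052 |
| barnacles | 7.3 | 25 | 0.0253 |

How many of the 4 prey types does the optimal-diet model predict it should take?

3

Profitabilities (E/h, kJ/s): detritus clumps 0.443, barnacles 0.292, tube worms 0.212, small bivalves 0.128. Add prey in this order while the next type's profitability exceeds the intake rate on those already taken.
Rate on top 1: 0.129. barnacles: 0.292 > 0.129 → include.
Rate on top 2: 0.1795. tube worms: 0.212 > 0.1795 → include.
Rate on top 3: 0.1895. small bivalves: 0.128 < 0.1895 → exclude; stop.
Optimal diet: detritus clumps, barnacles, tube worms — 3 of 4 types.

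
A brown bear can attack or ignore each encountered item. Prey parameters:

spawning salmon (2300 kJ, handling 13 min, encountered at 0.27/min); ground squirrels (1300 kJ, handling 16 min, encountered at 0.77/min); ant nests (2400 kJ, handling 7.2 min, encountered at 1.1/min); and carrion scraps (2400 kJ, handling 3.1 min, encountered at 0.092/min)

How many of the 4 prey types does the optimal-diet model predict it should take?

E/h in descending order: carrion scraps 774, ant nests 333, spawning salmon 177, ground squirrels 81.2 kJ/min. The optimal diet is the largest prefix of this list for which every included type satisfies E_i/h_i > R on the types above it.
Rate on top 1: 171.8. ant nests: 333 > 171.8 → include.
Rate on top 2: 310.8. spawning salmon: 177 < 310.8 → exclude; stop.
Optimal diet: carrion scraps, ant nests — 2 of 4 types.

2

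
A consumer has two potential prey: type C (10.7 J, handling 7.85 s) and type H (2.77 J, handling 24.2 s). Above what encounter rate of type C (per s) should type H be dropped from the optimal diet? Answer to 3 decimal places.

The zero-one rule: include type H iff E₂/h₂ > λE₁/(1+λh₁). Equality gives the switch point.
λE₁h₂ = E₂ + λE₂h₁ ⇒ λ = E₂/(E₁h₂ − E₂h₁) = 2.77/(258.9 − 21.74) = 0.01168 per s.

0.012 per s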